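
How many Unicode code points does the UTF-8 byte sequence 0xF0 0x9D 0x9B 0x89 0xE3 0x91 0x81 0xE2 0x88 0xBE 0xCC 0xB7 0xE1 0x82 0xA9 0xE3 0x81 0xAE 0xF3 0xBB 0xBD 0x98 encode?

7

Byte at offset 0: 0xF0 = 11110000 → 4-byte char (#1). Advance 4.
Byte at offset 4: 0xE3 = 11100011 → 3-byte char (#2). Advance 3.
Byte at offset 7: 0xE2 = 11100010 → 3-byte char (#3). Advance 3.
Byte at offset 10: 0xCC = 11001100 → 2-byte char (#4). Advance 2.
Byte at offset 12: 0xE1 = 11100001 → 3-byte char (#5). Advance 3.
Byte at offset 15: 0xE3 = 11100011 → 3-byte char (#6). Advance 3.
Byte at offset 18: 0xF3 = 11110011 → 4-byte char (#7). Advance 4.
Reached end at offset 22 after 7 code points.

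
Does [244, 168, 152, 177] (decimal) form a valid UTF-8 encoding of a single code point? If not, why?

Leading byte 0xF4 = 11110100 → 4-byte form.
Payload = 0x128631, which exceeds U+10FFFF, the maximum Unicode code point. (Leading bytes F5–FF, or F4 followed by ≥ 0x90, are invalid.)

invalid (encodes a value above U+10FFFF)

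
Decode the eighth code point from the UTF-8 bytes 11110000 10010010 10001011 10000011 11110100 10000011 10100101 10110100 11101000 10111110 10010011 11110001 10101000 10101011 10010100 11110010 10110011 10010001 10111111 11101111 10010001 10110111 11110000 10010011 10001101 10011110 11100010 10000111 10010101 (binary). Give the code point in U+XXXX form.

U+21D5

Offset 0: leading byte 0xF0 = 11110000 → 4-byte char #1 = F0 92 8B 83.
Offset 4: leading byte 0xF4 = 11110100 → 4-byte char #2 = F4 83 A5 B4.
Offset 8: leading byte 0xE8 = 11101000 → 3-byte char #3 = E8 BE 93.
Offset 11: leading byte 0xF1 = 11110001 → 4-byte char #4 = F1 A8 AB 94.
Offset 15: leading byte 0xF2 = 11110010 → 4-byte char #5 = F2 B3 91 BF.
Offset 19: leading byte 0xEF = 11101111 → 3-byte char #6 = EF 91 B7.
Offset 22: leading byte 0xF0 = 11110000 → 4-byte char #7 = F0 93 8D 9E.
Offset 26: leading byte 0xE2 = 11100010 → 3-byte char #8 = E2 87 95.
Leading byte 0xE2 = 11100010 matches 1110xxxx → 3-byte sequence.
Byte 1: 0xE2 = 11100010, payload 0010 (4 bits).
Byte 2: 0x87 = 10000111 (10xxxxxx ✓), payload 000111.
Byte 3: 0x95 = 10010101 (10xxxxxx ✓), payload 010101.
Concatenate: 0010000111010101 = 0x21D5 (16 bits → U+21D5).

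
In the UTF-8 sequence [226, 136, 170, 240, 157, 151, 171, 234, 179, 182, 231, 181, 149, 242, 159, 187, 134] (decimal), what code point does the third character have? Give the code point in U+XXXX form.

U+ACF6

Offset 0: leading byte 0xE2 = 11100010 → 3-byte char #1 = E2 88 AA.
Offset 3: leading byte 0xF0 = 11110000 → 4-byte char #2 = F0 9D 97 AB.
Offset 7: leading byte 0xEA = 11101010 → 3-byte char #3 = EA B3 B6.
Leading byte 0xEA = 11101010 matches 1110xxxx → 3-byte sequence.
Byte 1: 0xEA = 11101010, payload 1010 (4 bits).
Byte 2: 0xB3 = 10110011 (10xxxxxx ✓), payload 110011.
Byte 3: 0xB6 = 10110110 (10xxxxxx ✓), payload 110110.
Concatenate: 1010110011110110 = 0xACF6 (16 bits → U+ACF6).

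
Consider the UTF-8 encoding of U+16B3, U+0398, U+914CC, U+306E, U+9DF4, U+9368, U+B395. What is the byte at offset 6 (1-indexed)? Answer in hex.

1-indexed offset 6 is 0-indexed offset 5.
U+16B3 → 3-byte form E1 9A B3 at offsets 0–2.
U+0398 → 2-byte form CE 98 at offsets 3–4.
U+914CC → 4-byte form F2 91 93 8C at offsets 5–8.
Offset 5 falls in char 3's range; it's byte 1 of F2 91 93 8C = 0xF2.

0xF2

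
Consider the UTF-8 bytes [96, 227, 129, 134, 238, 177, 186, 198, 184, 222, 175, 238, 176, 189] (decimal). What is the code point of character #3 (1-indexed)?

Offset 0: leading byte 0x60 = 01100000 → 1-byte char #1 = 60.
Offset 1: leading byte 0xE3 = 11100011 → 3-byte char #2 = E3 81 86.
Offset 4: leading byte 0xEE = 11101110 → 3-byte char #3 = EE B1 BA.
Leading byte 0xEE = 11101110 matches 1110xxxx → 3-byte sequence.
Byte 1: 0xEE = 11101110, payload 1110 (4 bits).
Byte 2: 0xB1 = 10110001 (10xxxxxx ✓), payload 110001.
Byte 3: 0xBA = 10111010 (10xxxxxx ✓), payload 111010.
Concatenate: 1110110001111010 = 0xEC7A (16 bits → U+EC7A).

U+EC7A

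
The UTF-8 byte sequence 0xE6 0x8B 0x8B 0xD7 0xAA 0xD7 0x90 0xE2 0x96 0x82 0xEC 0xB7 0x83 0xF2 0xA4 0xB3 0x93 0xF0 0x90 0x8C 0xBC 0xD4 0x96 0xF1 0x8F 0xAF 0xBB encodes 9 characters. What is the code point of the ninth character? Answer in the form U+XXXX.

U+4FBFB

Offset 0: leading byte 0xE6 = 11100110 → 3-byte char #1 = E6 8B 8B.
Offset 3: leading byte 0xD7 = 11010111 → 2-byte char #2 = D7 AA.
Offset 5: leading byte 0xD7 = 11010111 → 2-byte char #3 = D7 90.
Offset 7: leading byte 0xE2 = 11100010 → 3-byte char #4 = E2 96 82.
Offset 10: leading byte 0xEC = 11101100 → 3-byte char #5 = EC B7 83.
Offset 13: leading byte 0xF2 = 11110010 → 4-byte char #6 = F2 A4 B3 93.
Offset 17: leading byte 0xF0 = 11110000 → 4-byte char #7 = F0 90 8C BC.
Offset 21: leading byte 0xD4 = 11010100 → 2-byte char #8 = D4 96.
Offset 23: leading byte 0xF1 = 11110001 → 4-byte char #9 = F1 8F AF BB.
Leading byte 0xF1 = 11110001 matches 11110xxx → 4-byte sequence.
Byte 1: 0xF1 = 11110001, payload 001 (3 bits).
Byte 2: 0x8F = 10001111 (10xxxxxx ✓), payload 001111.
Byte 3: 0xAF = 10101111 (10xxxxxx ✓), payload 101111.
Byte 4: 0xBB = 10111011 (10xxxxxx ✓), payload 111011.
Concatenate: 001001111101111111011 = 0x4FBFB (21 bits → U+4FBFB).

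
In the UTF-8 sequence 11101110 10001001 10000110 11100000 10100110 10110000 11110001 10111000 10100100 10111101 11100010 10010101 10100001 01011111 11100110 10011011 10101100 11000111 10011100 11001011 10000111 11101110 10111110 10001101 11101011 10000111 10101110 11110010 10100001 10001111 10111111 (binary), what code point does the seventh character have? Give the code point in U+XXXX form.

U+01DC

Offset 0: leading byte 0xEE = 11101110 → 3-byte char #1 = EE 89 86.
Offset 3: leading byte 0xE0 = 11100000 → 3-byte char #2 = E0 A6 B0.
Offset 6: leading byte 0xF1 = 11110001 → 4-byte char #3 = F1 B8 A4 BD.
Offset 10: leading byte 0xE2 = 11100010 → 3-byte char #4 = E2 95 A1.
Offset 13: leading byte 0x5F = 01011111 → 1-byte char #5 = 5F.
Offset 14: leading byte 0xE6 = 11100110 → 3-byte char #6 = E6 9B AC.
Offset 17: leading byte 0xC7 = 11000111 → 2-byte char #7 = C7 9C.
Leading byte 0xC7 = 11000111 matches 110xxxxx → 2-byte sequence.
Byte 1: 0xC7 = 11000111, payload 00111 (5 bits).
Byte 2: 0x9C = 10011100 (10xxxxxx ✓), payload 011100.
Concatenate: 00111011100 = 0x1DC (11 bits → U+01DC).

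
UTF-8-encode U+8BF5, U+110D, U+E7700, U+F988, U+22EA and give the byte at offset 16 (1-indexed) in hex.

0xAA

1-indexed offset 16 is 0-indexed offset 15.
U+8BF5 → 3-byte form E8 AF B5 at offsets 0–2.
U+110D → 3-byte form E1 84 8D at offsets 3–5.
U+E7700 → 4-byte form F3 A7 9C 80 at offsets 6–9.
U+F988 → 3-byte form EF A6 88 at offsets 10–12.
U+22EA → 3-byte form E2 8B AA at offsets 13–15.
Offset 15 falls in char 5's range; it's byte 3 of E2 8B AA = 0xAA.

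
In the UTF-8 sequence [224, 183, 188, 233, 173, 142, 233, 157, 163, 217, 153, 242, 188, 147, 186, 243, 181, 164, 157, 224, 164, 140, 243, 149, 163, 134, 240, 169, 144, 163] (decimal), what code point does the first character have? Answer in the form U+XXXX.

U+0DFC

Offset 0: leading byte 0xE0 = 11100000 → 3-byte char #1 = E0 B7 BC.
Leading byte 0xE0 = 11100000 matches 1110xxxx → 3-byte sequence.
Byte 1: 0xE0 = 11100000, payload 0000 (4 bits).
Byte 2: 0xB7 = 10110111 (10xxxxxx ✓), payload 110111.
Byte 3: 0xBC = 10111100 (10xxxxxx ✓), payload 111100.
Concatenate: 0000110111111100 = 0xDFC (16 bits → U+0DFC).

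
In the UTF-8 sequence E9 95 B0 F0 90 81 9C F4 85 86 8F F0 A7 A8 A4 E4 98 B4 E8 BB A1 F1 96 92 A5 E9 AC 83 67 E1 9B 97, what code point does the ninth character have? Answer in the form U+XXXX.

Offset 0: leading byte 0xE9 = 11101001 → 3-byte char #1 = E9 95 B0.
Offset 3: leading byte 0xF0 = 11110000 → 4-byte char #2 = F0 90 81 9C.
Offset 7: leading byte 0xF4 = 11110100 → 4-byte char #3 = F4 85 86 8F.
Offset 11: leading byte 0xF0 = 11110000 → 4-byte char #4 = F0 A7 A8 A4.
Offset 15: leading byte 0xE4 = 11100100 → 3-byte char #5 = E4 98 B4.
Offset 18: leading byte 0xE8 = 11101000 → 3-byte char #6 = E8 BB A1.
Offset 21: leading byte 0xF1 = 11110001 → 4-byte char #7 = F1 96 92 A5.
Offset 25: leading byte 0xE9 = 11101001 → 3-byte char #8 = E9 AC 83.
Offset 28: leading byte 0x67 = 01100111 → 1-byte char #9 = 67.
Leading byte 0x67 = 01100111 matches 0xxxxxxx → 1-byte sequence.
Byte 1: 0x67 = 01100111, payload 1100111 (7 bits).
Concatenate: 1100111 = 0x67 (7 bits → U+0067).

U+0067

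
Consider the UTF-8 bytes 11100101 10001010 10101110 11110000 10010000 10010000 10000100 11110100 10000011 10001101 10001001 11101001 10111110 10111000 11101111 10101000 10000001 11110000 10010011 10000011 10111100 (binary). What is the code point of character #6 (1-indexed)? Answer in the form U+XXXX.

U+130FC

Offset 0: leading byte 0xE5 = 11100101 → 3-byte char #1 = E5 8A AE.
Offset 3: leading byte 0xF0 = 11110000 → 4-byte char #2 = F0 90 90 84.
Offset 7: leading byte 0xF4 = 11110100 → 4-byte char #3 = F4 83 8D 89.
Offset 11: leading byte 0xE9 = 11101001 → 3-byte char #4 = E9 BE B8.
Offset 14: leading byte 0xEF = 11101111 → 3-byte char #5 = EF A8 81.
Offset 17: leading byte 0xF0 = 11110000 → 4-byte char #6 = F0 93 83 BC.
Leading byte 0xF0 = 11110000 matches 11110xxx → 4-byte sequence.
Byte 1: 0xF0 = 11110000, payload 000 (3 bits).
Byte 2: 0x93 = 10010011 (10xxxxxx ✓), payload 010011.
Byte 3: 0x83 = 10000011 (10xxxxxx ✓), payload 000011.
Byte 4: 0xBC = 10111100 (10xxxxxx ✓), payload 111100.
Concatenate: 000010011000011111100 = 0x130FC (21 bits → U+130FC).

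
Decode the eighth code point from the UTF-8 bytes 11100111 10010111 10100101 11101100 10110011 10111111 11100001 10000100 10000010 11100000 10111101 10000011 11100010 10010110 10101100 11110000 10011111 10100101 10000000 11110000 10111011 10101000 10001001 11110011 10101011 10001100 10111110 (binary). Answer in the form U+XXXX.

U+EB33E

Offset 0: leading byte 0xE7 = 11100111 → 3-byte char #1 = E7 97 A5.
Offset 3: leading byte 0xEC = 11101100 → 3-byte char #2 = EC B3 BF.
Offset 6: leading byte 0xE1 = 11100001 → 3-byte char #3 = E1 84 82.
Offset 9: leading byte 0xE0 = 11100000 → 3-byte char #4 = E0 BD 83.
Offset 12: leading byte 0xE2 = 11100010 → 3-byte char #5 = E2 96 AC.
Offset 15: leading byte 0xF0 = 11110000 → 4-byte char #6 = F0 9F A5 80.
Offset 19: leading byte 0xF0 = 11110000 → 4-byte char #7 = F0 BB A8 89.
Offset 23: leading byte 0xF3 = 11110011 → 4-byte char #8 = F3 AB 8C BE.
Leading byte 0xF3 = 11110011 matches 11110xxx → 4-byte sequence.
Byte 1: 0xF3 = 11110011, payload 011 (3 bits).
Byte 2: 0xAB = 10101011 (10xxxxxx ✓), payload 101011.
Byte 3: 0x8C = 10001100 (10xxxxxx ✓), payload 001100.
Byte 4: 0xBE = 10111110 (10xxxxxx ✓), payload 111110.
Concatenate: 011101011001100111110 = 0xEB33E (21 bits → U+EB33E).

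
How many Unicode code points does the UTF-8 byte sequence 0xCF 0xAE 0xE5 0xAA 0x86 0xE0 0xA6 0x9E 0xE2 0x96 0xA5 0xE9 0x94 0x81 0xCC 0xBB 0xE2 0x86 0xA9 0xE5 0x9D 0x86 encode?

Byte at offset 0: 0xCF = 11001111 → 2-byte char (#1). Advance 2.
Byte at offset 2: 0xE5 = 11100101 → 3-byte char (#2). Advance 3.
Byte at offset 5: 0xE0 = 11100000 → 3-byte char (#3). Advance 3.
Byte at offset 8: 0xE2 = 11100010 → 3-byte char (#4). Advance 3.
Byte at offset 11: 0xE9 = 11101001 → 3-byte char (#5). Advance 3.
Byte at offset 14: 0xCC = 11001100 → 2-byte char (#6). Advance 2.
Byte at offset 16: 0xE2 = 11100010 → 3-byte char (#7). Advance 3.
Byte at offset 19: 0xE5 = 11100101 → 3-byte char (#8). Advance 3.
Reached end at offset 22 after 8 code points.

8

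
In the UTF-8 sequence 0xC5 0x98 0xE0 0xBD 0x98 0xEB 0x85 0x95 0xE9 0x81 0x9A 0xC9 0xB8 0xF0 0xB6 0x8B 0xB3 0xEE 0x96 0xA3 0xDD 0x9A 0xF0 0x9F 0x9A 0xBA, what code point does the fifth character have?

U+0278

Offset 0: leading byte 0xC5 = 11000101 → 2-byte char #1 = C5 98.
Offset 2: leading byte 0xE0 = 11100000 → 3-byte char #2 = E0 BD 98.
Offset 5: leading byte 0xEB = 11101011 → 3-byte char #3 = EB 85 95.
Offset 8: leading byte 0xE9 = 11101001 → 3-byte char #4 = E9 81 9A.
Offset 11: leading byte 0xC9 = 11001001 → 2-byte char #5 = C9 B8.
Leading byte 0xC9 = 11001001 matches 110xxxxx → 2-byte sequence.
Byte 1: 0xC9 = 11001001, payload 01001 (5 bits).
Byte 2: 0xB8 = 10111000 (10xxxxxx ✓), payload 111000.
Concatenate: 01001111000 = 0x278 (11 bits → U+0278).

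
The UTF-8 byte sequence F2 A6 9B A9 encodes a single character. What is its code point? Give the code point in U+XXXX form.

Leading byte 0xF2 = 11110010 matches 11110xxx → 4-byte sequence.
Byte 1: 0xF2 = 11110010, payload 010 (3 bits).
Byte 2: 0xA6 = 10100110 (10xxxxxx ✓), payload 100110.
Byte 3: 0x9B = 10011011 (10xxxxxx ✓), payload 011011.
Byte 4: 0xA9 = 10101001 (10xxxxxx ✓), payload 101001.
Concatenate: 010100110011011101001 = 0xA66E9 (21 bits → U+A66E9).

U+A66E9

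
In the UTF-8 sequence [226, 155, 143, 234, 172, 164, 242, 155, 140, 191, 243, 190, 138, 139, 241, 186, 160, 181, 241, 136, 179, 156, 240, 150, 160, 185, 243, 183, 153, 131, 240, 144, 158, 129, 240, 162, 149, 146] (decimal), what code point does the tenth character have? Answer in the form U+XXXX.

U+22552

Offset 0: leading byte 0xE2 = 11100010 → 3-byte char #1 = E2 9B 8F.
Offset 3: leading byte 0xEA = 11101010 → 3-byte char #2 = EA AC A4.
Offset 6: leading byte 0xF2 = 11110010 → 4-byte char #3 = F2 9B 8C BF.
Offset 10: leading byte 0xF3 = 11110011 → 4-byte char #4 = F3 BE 8A 8B.
Offset 14: leading byte 0xF1 = 11110001 → 4-byte char #5 = F1 BA A0 B5.
Offset 18: leading byte 0xF1 = 11110001 → 4-byte char #6 = F1 88 B3 9C.
Offset 22: leading byte 0xF0 = 11110000 → 4-byte char #7 = F0 96 A0 B9.
Offset 26: leading byte 0xF3 = 11110011 → 4-byte char #8 = F3 B7 99 83.
Offset 30: leading byte 0xF0 = 11110000 → 4-byte char #9 = F0 90 9E 81.
Offset 34: leading byte 0xF0 = 11110000 → 4-byte char #10 = F0 A2 95 92.
Leading byte 0xF0 = 11110000 matches 11110xxx → 4-byte sequence.
Byte 1: 0xF0 = 11110000, payload 000 (3 bits).
Byte 2: 0xA2 = 10100010 (10xxxxxx ✓), payload 100010.
Byte 3: 0x95 = 10010101 (10xxxxxx ✓), payload 010101.
Byte 4: 0x92 = 10010010 (10xxxxxx ✓), payload 010010.
Concatenate: 000100010010101010010 = 0x22552 (21 bits → U+22552).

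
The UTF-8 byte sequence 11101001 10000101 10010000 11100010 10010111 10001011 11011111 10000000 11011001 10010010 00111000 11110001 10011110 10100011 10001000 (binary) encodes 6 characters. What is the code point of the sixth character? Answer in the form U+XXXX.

Offset 0: leading byte 0xE9 = 11101001 → 3-byte char #1 = E9 85 90.
Offset 3: leading byte 0xE2 = 11100010 → 3-byte char #2 = E2 97 8B.
Offset 6: leading byte 0xDF = 11011111 → 2-byte char #3 = DF 80.
Offset 8: leading byte 0xD9 = 11011001 → 2-byte char #4 = D9 92.
Offset 10: leading byte 0x38 = 00111000 → 1-byte char #5 = 38.
Offset 11: leading byte 0xF1 = 11110001 → 4-byte char #6 = F1 9E A3 88.
Leading byte 0xF1 = 11110001 matches 11110xxx → 4-byte sequence.
Byte 1: 0xF1 = 11110001, payload 001 (3 bits).
Byte 2: 0x9E = 10011110 (10xxxxxx ✓), payload 011110.
Byte 3: 0xA3 = 10100011 (10xxxxxx ✓), payload 100011.
Byte 4: 0x88 = 10001000 (10xxxxxx ✓), payload 001000.
Concatenate: 001011110100011001000 = 0x5E8C8 (21 bits → U+5E8C8).

U+5E8C8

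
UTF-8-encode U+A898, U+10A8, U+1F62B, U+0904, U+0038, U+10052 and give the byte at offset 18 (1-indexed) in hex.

0x92

1-indexed offset 18 is 0-indexed offset 17.
U+A898 → 3-byte form EA A2 98 at offsets 0–2.
U+10A8 → 3-byte form E1 82 A8 at offsets 3–5.
U+1F62B → 4-byte form F0 9F 98 AB at offsets 6–9.
U+0904 → 3-byte form E0 A4 84 at offsets 10–12.
U+0038 → 1-byte form 38 at offsets 13–13.
U+10052 → 4-byte form F0 90 81 92 at offsets 14–17.
Offset 17 falls in char 6's range; it's byte 4 of F0 90 81 92 = 0x92.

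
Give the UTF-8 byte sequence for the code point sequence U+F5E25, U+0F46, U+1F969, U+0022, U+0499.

F3 B5 B8 A5 E0 BD 86 F0 9F A5 A9 22 D2 99

U+F5E25: 4-byte form → F3 B5 B8 A5.
U+0F46: 3-byte form → E0 BD 86.
U+1F969: 4-byte form → F0 9F A5 A9.
U+0022: 1-byte form → 22.
U+0499: 2-byte form → D2 99.
Concatenated (14 bytes): F3 B5 B8 A5 E0 BD 86 F0 9F A5 A9 22 D2 99.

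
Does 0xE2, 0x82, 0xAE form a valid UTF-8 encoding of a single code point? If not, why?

Leading byte 0xE2 = 11100010 → 3-byte form.
Continuation bytes 0x82=10000010, 0xAE=10101110 all match 10xxxxxx.
Decoded value 0x20AE is ≥ 0x800 (shortest form) and not a surrogate.

valid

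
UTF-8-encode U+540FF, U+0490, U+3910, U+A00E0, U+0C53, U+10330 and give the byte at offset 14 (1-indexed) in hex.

0xE0

1-indexed offset 14 is 0-indexed offset 13.
U+540FF → 4-byte form F1 94 83 BF at offsets 0–3.
U+0490 → 2-byte form D2 90 at offsets 4–5.
U+3910 → 3-byte form E3 A4 90 at offsets 6–8.
U+A00E0 → 4-byte form F2 A0 83 A0 at offsets 9–12.
U+0C53 → 3-byte form E0 B1 93 at offsets 13–15.
Offset 13 falls in char 5's range; it's byte 1 of E0 B1 93 = 0xE0.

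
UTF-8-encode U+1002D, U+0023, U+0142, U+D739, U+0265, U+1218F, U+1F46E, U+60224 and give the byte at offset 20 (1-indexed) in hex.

0xAE

1-indexed offset 20 is 0-indexed offset 19.
U+1002D → 4-byte form F0 90 80 AD at offsets 0–3.
U+0023 → 1-byte form 23 at offsets 4–4.
U+0142 → 2-byte form C5 82 at offsets 5–6.
U+D739 → 3-byte form ED 9C B9 at offsets 7–9.
U+0265 → 2-byte form C9 A5 at offsets 10–11.
U+1218F → 4-byte form F0 92 86 8F at offsets 12–15.
U+1F46E → 4-byte form F0 9F 91 AE at offsets 16–19.
Offset 19 falls in char 7's range; it's byte 4 of F0 9F 91 AE = 0xAE.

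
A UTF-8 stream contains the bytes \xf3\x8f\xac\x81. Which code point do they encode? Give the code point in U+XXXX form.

Leading byte 0xF3 = 11110011 matches 11110xxx → 4-byte sequence.
Byte 1: 0xF3 = 11110011, payload 011 (3 bits).
Byte 2: 0x8F = 10001111 (10xxxxxx ✓), payload 001111.
Byte 3: 0xAC = 10101100 (10xxxxxx ✓), payload 101100.
Byte 4: 0x81 = 10000001 (10xxxxxx ✓), payload 000001.
Concatenate: 011001111101100000001 = 0xCFB01 (21 bits → U+CFB01).

U+CFB01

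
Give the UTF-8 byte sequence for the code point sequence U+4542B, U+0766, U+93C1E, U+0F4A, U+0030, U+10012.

U+4542B: 4-byte form → F1 85 90 AB.
U+0766: 2-byte form → DD A6.
U+93C1E: 4-byte form → F2 93 B0 9E.
U+0F4A: 3-byte form → E0 BD 8A.
U+0030: 1-byte form → 30.
U+10012: 4-byte form → F0 90 80 92.
Concatenated (18 bytes): F1 85 90 AB DD A6 F2 93 B0 9E E0 BD 8A 30 F0 90 80 92.

F1 85 90 AB DD A6 F2 93 B0 9E E0 BD 8A 30 F0 90 80 92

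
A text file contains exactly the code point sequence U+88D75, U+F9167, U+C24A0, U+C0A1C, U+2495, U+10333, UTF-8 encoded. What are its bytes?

U+88D75: 4-byte form → F2 88 B5 B5.
U+F9167: 4-byte form → F3 B9 85 A7.
U+C24A0: 4-byte form → F3 82 92 A0.
U+C0A1C: 4-byte form → F3 80 A8 9C.
U+2495: 3-byte form → E2 92 95.
U+10333: 4-byte form → F0 90 8C B3.
Concatenated (23 bytes): F2 88 B5 B5 F3 B9 85 A7 F3 82 92 A0 F3 80 A8 9C E2 92 95 F0 90 8C B3.

F2 88 B5 B5 F3 B9 85 A7 F3 82 92 A0 F3 80 A8 9C E2 92 95 F0 90 8C B3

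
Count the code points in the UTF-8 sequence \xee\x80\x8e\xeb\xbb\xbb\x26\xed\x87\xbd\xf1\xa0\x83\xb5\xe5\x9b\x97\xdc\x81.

Byte at offset 0: 0xEE = 11101110 → 3-byte char (#1). Advance 3.
Byte at offset 3: 0xEB = 11101011 → 3-byte char (#2). Advance 3.
Byte at offset 6: 0x26 = 00100110 → 1-byte char (#3). Advance 1.
Byte at offset 7: 0xED = 11101101 → 3-byte char (#4). Advance 3.
Byte at offset 10: 0xF1 = 11110001 → 4-byte char (#5). Advance 4.
Byte at offset 14: 0xE5 = 11100101 → 3-byte char (#6). Advance 3.
Byte at offset 17: 0xDC = 11011100 → 2-byte char (#7). Advance 2.
Reached end at offset 19 after 7 code points.

7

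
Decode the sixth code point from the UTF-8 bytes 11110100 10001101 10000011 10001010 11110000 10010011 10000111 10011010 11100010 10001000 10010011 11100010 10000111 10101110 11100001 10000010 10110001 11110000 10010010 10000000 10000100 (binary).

Offset 0: leading byte 0xF4 = 11110100 → 4-byte char #1 = F4 8D 83 8A.
Offset 4: leading byte 0xF0 = 11110000 → 4-byte char #2 = F0 93 87 9A.
Offset 8: leading byte 0xE2 = 11100010 → 3-byte char #3 = E2 88 93.
Offset 11: leading byte 0xE2 = 11100010 → 3-byte char #4 = E2 87 AE.
Offset 14: leading byte 0xE1 = 11100001 → 3-byte char #5 = E1 82 B1.
Offset 17: leading byte 0xF0 = 11110000 → 4-byte char #6 = F0 92 80 84.
Leading byte 0xF0 = 11110000 matches 11110xxx → 4-byte sequence.
Byte 1: 0xF0 = 11110000, payload 000 (3 bits).
Byte 2: 0x92 = 10010010 (10xxxxxx ✓), payload 010010.
Byte 3: 0x80 = 10000000 (10xxxxxx ✓), payload 000000.
Byte 4: 0x84 = 10000100 (10xxxxxx ✓), payload 000100.
Concatenate: 000010010000000000100 = 0x12004 (21 bits → U+12004).

U+12004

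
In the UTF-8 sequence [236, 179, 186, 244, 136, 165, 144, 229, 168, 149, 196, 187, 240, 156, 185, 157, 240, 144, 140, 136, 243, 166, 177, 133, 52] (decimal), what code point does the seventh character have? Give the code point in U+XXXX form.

U+E6C45

Offset 0: leading byte 0xEC = 11101100 → 3-byte char #1 = EC B3 BA.
Offset 3: leading byte 0xF4 = 11110100 → 4-byte char #2 = F4 88 A5 90.
Offset 7: leading byte 0xE5 = 11100101 → 3-byte char #3 = E5 A8 95.
Offset 10: leading byte 0xC4 = 11000100 → 2-byte char #4 = C4 BB.
Offset 12: leading byte 0xF0 = 11110000 → 4-byte char #5 = F0 9C B9 9D.
Offset 16: leading byte 0xF0 = 11110000 → 4-byte char #6 = F0 90 8C 88.
Offset 20: leading byte 0xF3 = 11110011 → 4-byte char #7 = F3 A6 B1 85.
Leading byte 0xF3 = 11110011 matches 11110xxx → 4-byte sequence.
Byte 1: 0xF3 = 11110011, payload 011 (3 bits).
Byte 2: 0xA6 = 10100110 (10xxxxxx ✓), payload 100110.
Byte 3: 0xB1 = 10110001 (10xxxxxx ✓), payload 110001.
Byte 4: 0x85 = 10000101 (10xxxxxx ✓), payload 000101.
Concatenate: 011100110110001000101 = 0xE6C45 (21 bits → U+E6C45).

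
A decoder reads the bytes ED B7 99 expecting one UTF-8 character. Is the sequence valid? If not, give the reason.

Structurally a 3-byte sequence; payload = 0xDDD9.
But 0xDDD9 is in U+D800–U+DFFF, the surrogate range. Surrogates are not Unicode scalar values and are forbidden in UTF-8.

invalid (encodes a surrogate (U+D800–U+DFFF))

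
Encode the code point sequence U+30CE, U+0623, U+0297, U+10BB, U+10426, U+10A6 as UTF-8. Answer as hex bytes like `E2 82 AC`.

U+30CE: 3-byte form → E3 83 8E.
U+0623: 2-byte form → D8 A3.
U+0297: 2-byte form → CA 97.
U+10BB: 3-byte form → E1 82 BB.
U+10426: 4-byte form → F0 90 90 A6.
U+10A6: 3-byte form → E1 82 A6.
Concatenated (17 bytes): E3 83 8E D8 A3 CA 97 E1 82 BB F0 90 90 A6 E1 82 A6.

E3 83 8E D8 A3 CA 97 E1 82 BB F0 90 90 A6 E1 82 A6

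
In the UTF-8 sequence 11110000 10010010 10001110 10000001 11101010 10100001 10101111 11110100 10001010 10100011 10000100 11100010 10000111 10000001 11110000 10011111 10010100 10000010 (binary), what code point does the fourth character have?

U+21C1

Offset 0: leading byte 0xF0 = 11110000 → 4-byte char #1 = F0 92 8E 81.
Offset 4: leading byte 0xEA = 11101010 → 3-byte char #2 = EA A1 AF.
Offset 7: leading byte 0xF4 = 11110100 → 4-byte char #3 = F4 8A A3 84.
Offset 11: leading byte 0xE2 = 11100010 → 3-byte char #4 = E2 87 81.
Leading byte 0xE2 = 11100010 matches 1110xxxx → 3-byte sequence.
Byte 1: 0xE2 = 11100010, payload 0010 (4 bits).
Byte 2: 0x87 = 10000111 (10xxxxxx ✓), payload 000111.
Byte 3: 0x81 = 10000001 (10xxxxxx ✓), payload 000001.
Concatenate: 0010000111000001 = 0x21C1 (16 bits → U+21C1).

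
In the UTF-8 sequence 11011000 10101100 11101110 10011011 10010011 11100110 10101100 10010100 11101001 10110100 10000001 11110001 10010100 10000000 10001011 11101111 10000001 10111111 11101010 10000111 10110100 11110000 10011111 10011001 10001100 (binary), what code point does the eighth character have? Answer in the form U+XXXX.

U+1F64C

Offset 0: leading byte 0xD8 = 11011000 → 2-byte char #1 = D8 AC.
Offset 2: leading byte 0xEE = 11101110 → 3-byte char #2 = EE 9B 93.
Offset 5: leading byte 0xE6 = 11100110 → 3-byte char #3 = E6 AC 94.
Offset 8: leading byte 0xE9 = 11101001 → 3-byte char #4 = E9 B4 81.
Offset 11: leading byte 0xF1 = 11110001 → 4-byte char #5 = F1 94 80 8B.
Offset 15: leading byte 0xEF = 11101111 → 3-byte char #6 = EF 81 BF.
Offset 18: leading byte 0xEA = 11101010 → 3-byte char #7 = EA 87 B4.
Offset 21: leading byte 0xF0 = 11110000 → 4-byte char #8 = F0 9F 99 8C.
Leading byte 0xF0 = 11110000 matches 11110xxx → 4-byte sequence.
Byte 1: 0xF0 = 11110000, payload 000 (3 bits).
Byte 2: 0x9F = 10011111 (10xxxxxx ✓), payload 011111.
Byte 3: 0x99 = 10011001 (10xxxxxx ✓), payload 011001.
Byte 4: 0x8C = 10001100 (10xxxxxx ✓), payload 001100.
Concatenate: 000011111011001001100 = 0x1F64C (21 bits → U+1F64C).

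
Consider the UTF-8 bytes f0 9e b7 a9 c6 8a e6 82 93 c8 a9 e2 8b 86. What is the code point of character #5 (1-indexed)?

Offset 0: leading byte 0xF0 = 11110000 → 4-byte char #1 = F0 9E B7 A9.
Offset 4: leading byte 0xC6 = 11000110 → 2-byte char #2 = C6 8A.
Offset 6: leading byte 0xE6 = 11100110 → 3-byte char #3 = E6 82 93.
Offset 9: leading byte 0xC8 = 11001000 → 2-byte char #4 = C8 A9.
Offset 11: leading byte 0xE2 = 11100010 → 3-byte char #5 = E2 8B 86.
Leading byte 0xE2 = 11100010 matches 1110xxxx → 3-byte sequence.
Byte 1: 0xE2 = 11100010, payload 0010 (4 bits).
Byte 2: 0x8B = 10001011 (10xxxxxx ✓), payload 001011.
Byte 3: 0x86 = 10000110 (10xxxxxx ✓), payload 000110.
Concatenate: 0010001011000110 = 0x22C6 (16 bits → U+22C6).

U+22C6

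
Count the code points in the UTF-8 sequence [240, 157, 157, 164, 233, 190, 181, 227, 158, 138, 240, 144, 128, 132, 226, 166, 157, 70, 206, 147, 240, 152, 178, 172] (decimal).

8

Byte at offset 0: 0xF0 = 11110000 → 4-byte char (#1). Advance 4.
Byte at offset 4: 0xE9 = 11101001 → 3-byte char (#2). Advance 3.
Byte at offset 7: 0xE3 = 11100011 → 3-byte char (#3). Advance 3.
Byte at offset 10: 0xF0 = 11110000 → 4-byte char (#4). Advance 4.
Byte at offset 14: 0xE2 = 11100010 → 3-byte char (#5). Advance 3.
Byte at offset 17: 0x46 = 01000110 → 1-byte char (#6). Advance 1.
Byte at offset 18: 0xCE = 11001110 → 2-byte char (#7). Advance 2.
Byte at offset 20: 0xF0 = 11110000 → 4-byte char (#8). Advance 4.
Reached end at offset 24 after 8 code points.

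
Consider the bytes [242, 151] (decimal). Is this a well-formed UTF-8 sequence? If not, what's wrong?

Leading byte 0xF2 = 11110010 → 4-byte form, but only 2 bytes are present.

invalid (sequence truncated)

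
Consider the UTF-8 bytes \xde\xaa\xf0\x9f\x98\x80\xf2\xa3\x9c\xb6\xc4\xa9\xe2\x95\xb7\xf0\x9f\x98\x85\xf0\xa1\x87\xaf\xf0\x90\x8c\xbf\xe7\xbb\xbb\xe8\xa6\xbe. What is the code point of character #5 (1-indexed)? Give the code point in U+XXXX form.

Offset 0: leading byte 0xDE = 11011110 → 2-byte char #1 = DE AA.
Offset 2: leading byte 0xF0 = 11110000 → 4-byte char #2 = F0 9F 98 80.
Offset 6: leading byte 0xF2 = 11110010 → 4-byte char #3 = F2 A3 9C B6.
Offset 10: leading byte 0xC4 = 11000100 → 2-byte char #4 = C4 A9.
Offset 12: leading byte 0xE2 = 11100010 → 3-byte char #5 = E2 95 B7.
Leading byte 0xE2 = 11100010 matches 1110xxxx → 3-byte sequence.
Byte 1: 0xE2 = 11100010, payload 0010 (4 bits).
Byte 2: 0x95 = 10010101 (10xxxxxx ✓), payload 010101.
Byte 3: 0xB7 = 10110111 (10xxxxxx ✓), payload 110111.
Concatenate: 0010010101110111 = 0x2577 (16 bits → U+2577).

U+2577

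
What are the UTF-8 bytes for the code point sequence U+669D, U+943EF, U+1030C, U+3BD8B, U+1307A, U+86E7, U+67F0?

U+669D: 3-byte form → E6 9A 9D.
U+943EF: 4-byte form → F2 94 8F AF.
U+1030C: 4-byte form → F0 90 8C 8C.
U+3BD8B: 4-byte form → F0 BB B6 8B.
U+1307A: 4-byte form → F0 93 81 BA.
U+86E7: 3-byte form → E8 9B A7.
U+67F0: 3-byte form → E6 9F B0.
Concatenated (25 bytes): E6 9A 9D F2 94 8F AF F0 90 8C 8C F0 BB B6 8B F0 93 81 BA E8 9B A7 E6 9F B0.

E6 9A 9D F2 94 8F AF F0 90 8C 8C F0 BB B6 8B F0 93 81 BA E8 9B A7 E6 9F B0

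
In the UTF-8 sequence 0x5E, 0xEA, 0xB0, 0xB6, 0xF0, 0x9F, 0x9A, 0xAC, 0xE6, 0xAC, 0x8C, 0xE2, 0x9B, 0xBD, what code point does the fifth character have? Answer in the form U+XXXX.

Offset 0: leading byte 0x5E = 01011110 → 1-byte char #1 = 5E.
Offset 1: leading byte 0xEA = 11101010 → 3-byte char #2 = EA B0 B6.
Offset 4: leading byte 0xF0 = 11110000 → 4-byte char #3 = F0 9F 9A AC.
Offset 8: leading byte 0xE6 = 11100110 → 3-byte char #4 = E6 AC 8C.
Offset 11: leading byte 0xE2 = 11100010 → 3-byte char #5 = E2 9B BD.
Leading byte 0xE2 = 11100010 matches 1110xxxx → 3-byte sequence.
Byte 1: 0xE2 = 11100010, payload 0010 (4 bits).
Byte 2: 0x9B = 10011011 (10xxxxxx ✓), payload 011011.
Byte 3: 0xBD = 10111101 (10xxxxxx ✓), payload 111101.
Concatenate: 0010011011111101 = 0x26FD (16 bits → U+26FD).

U+26FD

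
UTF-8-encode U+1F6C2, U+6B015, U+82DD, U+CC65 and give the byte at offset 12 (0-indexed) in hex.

U+1F6C2 → 4-byte form F0 9F 9B 82 at offsets 0–3.
U+6B015 → 4-byte form F1 AB 80 95 at offsets 4–7.
U+82DD → 3-byte form E8 8B 9D at offsets 8–10.
U+CC65 → 3-byte form EC B1 A5 at offsets 11–13.
Offset 12 falls in char 4's range; it's byte 2 of EC B1 A5 = 0xB1.

0xB1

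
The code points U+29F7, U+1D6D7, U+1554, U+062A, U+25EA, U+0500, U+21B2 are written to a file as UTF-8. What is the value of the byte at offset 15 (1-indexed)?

1-indexed offset 15 is 0-indexed offset 14.
U+29F7 → 3-byte form E2 A7 B7 at offsets 0–2.
U+1D6D7 → 4-byte form F0 9D 9B 97 at offsets 3–6.
U+1554 → 3-byte form E1 95 94 at offsets 7–9.
U+062A → 2-byte form D8 AA at offsets 10–11.
U+25EA → 3-byte form E2 97 AA at offsets 12–14.
Offset 14 falls in char 5's range; it's byte 3 of E2 97 AA = 0xAA.

0xAA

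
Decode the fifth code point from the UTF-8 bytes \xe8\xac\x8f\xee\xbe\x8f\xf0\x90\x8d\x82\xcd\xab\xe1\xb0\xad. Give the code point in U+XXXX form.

Offset 0: leading byte 0xE8 = 11101000 → 3-byte char #1 = E8 AC 8F.
Offset 3: leading byte 0xEE = 11101110 → 3-byte char #2 = EE BE 8F.
Offset 6: leading byte 0xF0 = 11110000 → 4-byte char #3 = F0 90 8D 82.
Offset 10: leading byte 0xCD = 11001101 → 2-byte char #4 = CD AB.
Offset 12: leading byte 0xE1 = 11100001 → 3-byte char #5 = E1 B0 AD.
Leading byte 0xE1 = 11100001 matches 1110xxxx → 3-byte sequence.
Byte 1: 0xE1 = 11100001, payload 0001 (4 bits).
Byte 2: 0xB0 = 10110000 (10xxxxxx ✓), payload 110000.
Byte 3: 0xAD = 10101101 (10xxxxxx ✓), payload 101101.
Concatenate: 0001110000101101 = 0x1C2D (16 bits → U+1C2D).

U+1C2D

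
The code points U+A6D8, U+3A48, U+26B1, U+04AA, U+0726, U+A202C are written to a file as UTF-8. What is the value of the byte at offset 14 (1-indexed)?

0xF2

1-indexed offset 14 is 0-indexed offset 13.
U+A6D8 → 3-byte form EA 9B 98 at offsets 0–2.
U+3A48 → 3-byte form E3 A9 88 at offsets 3–5.
U+26B1 → 3-byte form E2 9A B1 at offsets 6–8.
U+04AA → 2-byte form D2 AA at offsets 9–10.
U+0726 → 2-byte form DC A6 at offsets 11–12.
U+A202C → 4-byte form F2 A2 80 AC at offsets 13–16.
Offset 13 falls in char 6's range; it's byte 1 of F2 A2 80 AC = 0xF2.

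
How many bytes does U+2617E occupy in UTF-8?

4

U+2617E = 0x2617E. UTF-8 uses 1 byte below 0x80, 2 below 0x800, 3 below 0x10000, 4 up to 0x10FFFF. 0x2617E is in U+10000–U+10FFFF → 4 bytes.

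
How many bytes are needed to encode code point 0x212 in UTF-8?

2

U+0212 = 0x212. UTF-8 uses 1 byte below 0x80, 2 below 0x800, 3 below 0x10000, 4 up to 0x10FFFF. 0x212 is in U+0080–U+07FF → 2 bytes.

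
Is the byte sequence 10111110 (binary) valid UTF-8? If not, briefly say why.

invalid (continuation byte with no leading byte)

Byte 0xBE = 10111110 has the form 10xxxxxx — a continuation byte — but there is no preceding leading byte.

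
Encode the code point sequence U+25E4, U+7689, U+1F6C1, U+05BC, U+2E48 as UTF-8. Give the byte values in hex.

U+25E4: 3-byte form → E2 97 A4.
U+7689: 3-byte form → E7 9A 89.
U+1F6C1: 4-byte form → F0 9F 9B 81.
U+05BC: 2-byte form → D6 BC.
U+2E48: 3-byte form → E2 B9 88.
Concatenated (15 bytes): E2 97 A4 E7 9A 89 F0 9F 9B 81 D6 BC E2 B9 88.

E2 97 A4 E7 9A 89 F0 9F 9B 81 D6 BC E2 B9 88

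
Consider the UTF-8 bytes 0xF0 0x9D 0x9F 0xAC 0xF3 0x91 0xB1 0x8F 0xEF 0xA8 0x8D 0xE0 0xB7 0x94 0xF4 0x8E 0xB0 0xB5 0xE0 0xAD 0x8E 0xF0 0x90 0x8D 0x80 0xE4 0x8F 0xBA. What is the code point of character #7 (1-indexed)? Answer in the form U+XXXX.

Offset 0: leading byte 0xF0 = 11110000 → 4-byte char #1 = F0 9D 9F AC.
Offset 4: leading byte 0xF3 = 11110011 → 4-byte char #2 = F3 91 B1 8F.
Offset 8: leading byte 0xEF = 11101111 → 3-byte char #3 = EF A8 8D.
Offset 11: leading byte 0xE0 = 11100000 → 3-byte char #4 = E0 B7 94.
Offset 14: leading byte 0xF4 = 11110100 → 4-byte char #5 = F4 8E B0 B5.
Offset 18: leading byte 0xE0 = 11100000 → 3-byte char #6 = E0 AD 8E.
Offset 21: leading byte 0xF0 = 11110000 → 4-byte char #7 = F0 90 8D 80.
Leading byte 0xF0 = 11110000 matches 11110xxx → 4-byte sequence.
Byte 1: 0xF0 = 11110000, payload 000 (3 bits).
Byte 2: 0x90 = 10010000 (10xxxxxx ✓), payload 010000.
Byte 3: 0x8D = 10001101 (10xxxxxx ✓), payload 001101.
Byte 4: 0x80 = 10000000 (10xxxxxx ✓), payload 000000.
Concatenate: 000010000001101000000 = 0x10340 (21 bits → U+10340).

U+10340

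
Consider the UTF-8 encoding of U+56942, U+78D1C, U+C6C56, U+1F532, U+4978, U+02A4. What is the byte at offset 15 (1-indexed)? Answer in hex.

1-indexed offset 15 is 0-indexed offset 14.
U+56942 → 4-byte form F1 96 A5 82 at offsets 0–3.
U+78D1C → 4-byte form F1 B8 B4 9C at offsets 4–7.
U+C6C56 → 4-byte form F3 86 B1 96 at offsets 8–11.
U+1F532 → 4-byte form F0 9F 94 B2 at offsets 12–15.
Offset 14 falls in char 4's range; it's byte 3 of F0 9F 94 B2 = 0x94.

0x94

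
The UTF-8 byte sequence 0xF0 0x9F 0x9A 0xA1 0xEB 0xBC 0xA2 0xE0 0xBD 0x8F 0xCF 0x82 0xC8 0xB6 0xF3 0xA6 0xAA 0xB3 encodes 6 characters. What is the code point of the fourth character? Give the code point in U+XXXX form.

Offset 0: leading byte 0xF0 = 11110000 → 4-byte char #1 = F0 9F 9A A1.
Offset 4: leading byte 0xEB = 11101011 → 3-byte char #2 = EB BC A2.
Offset 7: leading byte 0xE0 = 11100000 → 3-byte char #3 = E0 BD 8F.
Offset 10: leading byte 0xCF = 11001111 → 2-byte char #4 = CF 82.
Leading byte 0xCF = 11001111 matches 110xxxxx → 2-byte sequence.
Byte 1: 0xCF = 11001111, payload 01111 (5 bits).
Byte 2: 0x82 = 10000010 (10xxxxxx ✓), payload 000010.
Concatenate: 01111000010 = 0x3C2 (11 bits → U+03C2).

U+03C2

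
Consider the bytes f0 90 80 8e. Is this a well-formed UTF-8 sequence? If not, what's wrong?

Leading byte 0xF0 = 11110000 → 4-byte form.
Continuation bytes 0x90=10010000, 0x80=10000000, 0x8E=10001110 all match 10xxxxxx.
Decoded value 0x1000E is ≥ 0x10000 (shortest form) and not a surrogate.

valid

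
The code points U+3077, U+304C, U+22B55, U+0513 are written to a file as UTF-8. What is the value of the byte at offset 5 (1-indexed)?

1-indexed offset 5 is 0-indexed offset 4.
U+3077 → 3-byte form E3 81 B7 at offsets 0–2.
U+304C → 3-byte form E3 81 8C at offsets 3–5.
Offset 4 falls in char 2's range; it's byte 2 of E3 81 8C = 0x81.

0x81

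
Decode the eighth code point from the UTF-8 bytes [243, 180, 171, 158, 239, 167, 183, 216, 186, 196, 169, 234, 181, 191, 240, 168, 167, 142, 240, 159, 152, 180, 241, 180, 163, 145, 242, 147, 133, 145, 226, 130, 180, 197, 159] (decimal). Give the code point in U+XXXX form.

Offset 0: leading byte 0xF3 = 11110011 → 4-byte char #1 = F3 B4 AB 9E.
Offset 4: leading byte 0xEF = 11101111 → 3-byte char #2 = EF A7 B7.
Offset 7: leading byte 0xD8 = 11011000 → 2-byte char #3 = D8 BA.
Offset 9: leading byte 0xC4 = 11000100 → 2-byte char #4 = C4 A9.
Offset 11: leading byte 0xEA = 11101010 → 3-byte char #5 = EA B5 BF.
Offset 14: leading byte 0xF0 = 11110000 → 4-byte char #6 = F0 A8 A7 8E.
Offset 18: leading byte 0xF0 = 11110000 → 4-byte char #7 = F0 9F 98 B4.
Offset 22: leading byte 0xF1 = 11110001 → 4-byte char #8 = F1 B4 A3 91.
Leading byte 0xF1 = 11110001 matches 11110xxx → 4-byte sequence.
Byte 1: 0xF1 = 11110001, payload 001 (3 bits).
Byte 2: 0xB4 = 10110100 (10xxxxxx ✓), payload 110100.
Byte 3: 0xA3 = 10100011 (10xxxxxx ✓), payload 100011.
Byte 4: 0x91 = 10010001 (10xxxxxx ✓), payload 010001.
Concatenate: 001110100100011010001 = 0x748D1 (21 bits → U+748D1).

U+748D1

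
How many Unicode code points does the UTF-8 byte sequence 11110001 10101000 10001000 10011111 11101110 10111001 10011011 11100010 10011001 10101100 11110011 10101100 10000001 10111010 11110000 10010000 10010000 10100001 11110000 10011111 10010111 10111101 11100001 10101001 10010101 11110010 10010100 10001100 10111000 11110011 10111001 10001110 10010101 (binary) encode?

9

Byte at offset 0: 0xF1 = 11110001 → 4-byte char (#1). Advance 4.
Byte at offset 4: 0xEE = 11101110 → 3-byte char (#2). Advance 3.
Byte at offset 7: 0xE2 = 11100010 → 3-byte char (#3). Advance 3.
Byte at offset 10: 0xF3 = 11110011 → 4-byte char (#4). Advance 4.
Byte at offset 14: 0xF0 = 11110000 → 4-byte char (#5). Advance 4.
Byte at offset 18: 0xF0 = 11110000 → 4-byte char (#6). Advance 4.
Byte at offset 22: 0xE1 = 11100001 → 3-byte char (#7). Advance 3.
Byte at offset 25: 0xF2 = 11110010 → 4-byte char (#8). Advance 4.
Byte at offset 29: 0xF3 = 11110011 → 4-byte char (#9). Advance 4.
Reached end at offset 33 after 9 code points.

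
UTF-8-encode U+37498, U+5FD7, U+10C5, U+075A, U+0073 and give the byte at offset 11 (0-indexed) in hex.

0x9A

U+37498 → 4-byte form F0 B7 92 98 at offsets 0–3.
U+5FD7 → 3-byte form E5 BF 97 at offsets 4–6.
U+10C5 → 3-byte form E1 83 85 at offsets 7–9.
U+075A → 2-byte form DD 9A at offsets 10–11.
Offset 11 falls in char 4's range; it's byte 2 of DD 9A = 0x9A.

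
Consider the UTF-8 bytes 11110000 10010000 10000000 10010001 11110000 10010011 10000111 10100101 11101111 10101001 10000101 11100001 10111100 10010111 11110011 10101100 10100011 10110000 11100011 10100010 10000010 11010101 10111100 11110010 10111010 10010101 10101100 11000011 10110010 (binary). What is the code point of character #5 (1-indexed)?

U+EC8F0

Offset 0: leading byte 0xF0 = 11110000 → 4-byte char #1 = F0 90 80 91.
Offset 4: leading byte 0xF0 = 11110000 → 4-byte char #2 = F0 93 87 A5.
Offset 8: leading byte 0xEF = 11101111 → 3-byte char #3 = EF A9 85.
Offset 11: leading byte 0xE1 = 11100001 → 3-byte char #4 = E1 BC 97.
Offset 14: leading byte 0xF3 = 11110011 → 4-byte char #5 = F3 AC A3 B0.
Leading byte 0xF3 = 11110011 matches 11110xxx → 4-byte sequence.
Byte 1: 0xF3 = 11110011, payload 011 (3 bits).
Byte 2: 0xAC = 10101100 (10xxxxxx ✓), payload 101100.
Byte 3: 0xA3 = 10100011 (10xxxxxx ✓), payload 100011.
Byte 4: 0xB0 = 10110000 (10xxxxxx ✓), payload 110000.
Concatenate: 011101100100011110000 = 0xEC8F0 (21 bits → U+EC8F0).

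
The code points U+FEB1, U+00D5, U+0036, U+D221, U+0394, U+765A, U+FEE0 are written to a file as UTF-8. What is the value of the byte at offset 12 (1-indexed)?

0xE7

1-indexed offset 12 is 0-indexed offset 11.
U+FEB1 → 3-byte form EF BA B1 at offsets 0–2.
U+00D5 → 2-byte form C3 95 at offsets 3–4.
U+0036 → 1-byte form 36 at offsets 5–5.
U+D221 → 3-byte form ED 88 A1 at offsets 6–8.
U+0394 → 2-byte form CE 94 at offsets 9–10.
U+765A → 3-byte form E7 99 9A at offsets 11–13.
Offset 11 falls in char 6's range; it's byte 1 of E7 99 9A = 0xE7.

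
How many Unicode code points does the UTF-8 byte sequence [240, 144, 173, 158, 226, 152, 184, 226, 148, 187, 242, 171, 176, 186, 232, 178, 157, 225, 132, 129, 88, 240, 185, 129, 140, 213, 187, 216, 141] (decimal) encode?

Byte at offset 0: 0xF0 = 11110000 → 4-byte char (#1). Advance 4.
Byte at offset 4: 0xE2 = 11100010 → 3-byte char (#2). Advance 3.
Byte at offset 7: 0xE2 = 11100010 → 3-byte char (#3). Advance 3.
Byte at offset 10: 0xF2 = 11110010 → 4-byte char (#4). Advance 4.
Byte at offset 14: 0xE8 = 11101000 → 3-byte char (#5). Advance 3.
Byte at offset 17: 0xE1 = 11100001 → 3-byte char (#6). Advance 3.
Byte at offset 20: 0x58 = 01011000 → 1-byte char (#7). Advance 1.
Byte at offset 21: 0xF0 = 11110000 → 4-byte char (#8). Advance 4.
Byte at offset 25: 0xD5 = 11010101 → 2-byte char (#9). Advance 2.
Byte at offset 27: 0xD8 = 11011000 → 2-byte char (#10). Advance 2.
Reached end at offset 29 after 10 code points.

10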